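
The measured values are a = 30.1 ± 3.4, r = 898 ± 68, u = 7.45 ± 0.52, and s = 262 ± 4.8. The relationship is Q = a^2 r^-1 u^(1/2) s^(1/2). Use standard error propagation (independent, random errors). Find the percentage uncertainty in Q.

24.1%

Since Q is a product/quotient, work with relative uncertainties:
  (2·δa/a)² = (2×0.113)² = 0.0510;  (-1·δr/r)² = (-1×0.0757)² = 0.00573;  (½·δu/u)² = (0.5×0.0698)² = 0.00122;  (½·δs/s)² = (0.5×0.0183)² = 8.39e-05
δQ/Q = √(0.0581) = 0.241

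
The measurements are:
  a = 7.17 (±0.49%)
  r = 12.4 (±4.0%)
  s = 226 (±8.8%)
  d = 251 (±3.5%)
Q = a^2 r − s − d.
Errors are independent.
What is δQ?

34.1

Let p = a^2·r = 637. δp/p = √((2·δa/a)² + (1·δr/r)²) = √(9.6e-05 + 0.00160) = 0.0412, so δp = 26.3.
Q = p − s − d: δQ = √(δp² + δs² + δd²) = √(689 + 396 + 77.2) = 34.1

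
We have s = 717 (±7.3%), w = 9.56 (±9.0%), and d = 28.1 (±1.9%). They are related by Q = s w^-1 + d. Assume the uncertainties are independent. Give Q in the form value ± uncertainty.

103 ± 8.71

Let p = s·w^-1 = 75.0. δp/p = √((1·δs/s)² + (-1·δw/w)²) = √(0.00533 + 0.00810) = 0.116, so δp = 8.69.
Q = p + d: δQ = √(δp² + δd²) = √(75.5 + 0.285) = 8.71
Q = 103.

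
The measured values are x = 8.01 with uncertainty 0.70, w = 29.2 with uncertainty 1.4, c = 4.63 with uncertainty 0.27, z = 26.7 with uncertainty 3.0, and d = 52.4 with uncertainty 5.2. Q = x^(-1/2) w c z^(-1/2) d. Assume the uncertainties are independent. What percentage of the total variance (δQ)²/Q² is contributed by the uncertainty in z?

15.3%

(δQ/Q)² = (−½·δx/x)² + (1·δw/w)² + (1·δc/c)² + (−½·δz/z)² + (1·δd/d)²
  x term: (-0.5×0.0874)² = 0.00191
  w term: (1×0.0479)² = 0.00230
  c term: (1×0.0583)² = 0.00340
  z term: (-0.5×0.112)² = 0.00316
  d term: (1×0.0992)² = 0.00985
Total = 0.0206. Share from z = 0.00316/0.0206 = 0.153.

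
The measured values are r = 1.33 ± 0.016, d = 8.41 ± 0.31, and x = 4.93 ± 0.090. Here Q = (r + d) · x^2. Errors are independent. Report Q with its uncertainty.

237 ± 11.5

Let u = r + d = 9.74. δu = √(δr² + δd²) = √(0.000256 + 0.0961) = 0.310, so δu/u = 0.0319.
Q is then a monomial in u, x:
δQ/Q = √((δu/u)² + (2·δx/x)²) = √(0.00102 + 0.00133) = 0.0485
Q = 237, so δQ = 0.0485 × 237 = 11.5.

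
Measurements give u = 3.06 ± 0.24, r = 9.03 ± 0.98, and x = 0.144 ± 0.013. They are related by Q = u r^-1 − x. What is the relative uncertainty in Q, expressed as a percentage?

Let p = u·r^-1 = 0.339. δp/p = √((1·δu/u)² + (-1·δr/r)²) = √(0.00615 + 0.0118) = 0.134, so δp = 0.0454.
Q = p − x: δQ = √(δp² + δx²) = √(0.00206 + 0.000169) = 0.0472
Q = 0.195, so δQ/Q = 0.0472/0.195 = 0.242.

24.2%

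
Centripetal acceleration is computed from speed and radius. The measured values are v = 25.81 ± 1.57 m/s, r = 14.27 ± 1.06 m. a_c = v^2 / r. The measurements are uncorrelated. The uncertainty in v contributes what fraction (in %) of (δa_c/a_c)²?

72.8%

(δa_c/a_c)² = (2·δv/v)² + (-1·δr/r)²
  v term: (2×0.0608)² = 0.0148
  r term: (-1×0.0743)² = 0.00552
Total = 0.0203. Share from v = 0.0148/0.0203 = 0.728.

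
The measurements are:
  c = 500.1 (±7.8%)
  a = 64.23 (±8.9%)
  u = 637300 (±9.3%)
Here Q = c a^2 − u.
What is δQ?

Let p = c·a^2 = 2.063e+06. δp/p = √((1·δc/c)² + (2·δa/a)²) = √(0.00608 + 0.0317) = 0.194, so δp = 4.01e+05.
Q = p − u: δQ = √(δp² + δu²) = √(1.61e+11 + 3.51e+09) = 4.05e+05

4.05e+05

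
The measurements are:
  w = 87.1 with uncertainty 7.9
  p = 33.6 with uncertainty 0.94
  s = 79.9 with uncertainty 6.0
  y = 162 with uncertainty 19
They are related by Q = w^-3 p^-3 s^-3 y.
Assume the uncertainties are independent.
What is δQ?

4.83e-15

Relative error in a monomial: (δQ/Q)² = Σ (nᵢ · δxᵢ/xᵢ)².
  (-3·δw/w)² = (-3×0.0907)² = 0.0740;  (-3·δp/p)² = (-3×0.0280)² = 0.00704;  (-3·δs/s)² = (-3×0.0751)² = 0.0508;  (1·δy/y)² = (1×0.117)² = 0.0138
δQ/Q = √(0.146) = 0.382
Q = 1.27e-14, so δQ = 0.382 × 1.27e-14 = 4.83e-15.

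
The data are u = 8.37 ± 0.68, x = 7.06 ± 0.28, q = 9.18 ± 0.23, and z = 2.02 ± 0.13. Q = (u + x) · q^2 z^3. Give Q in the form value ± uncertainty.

10700 ± 2200

Let w = u + x = 15.4. δw = √(δu² + δx²) = √(0.462 + 0.0784) = 0.735, so δw/w = 0.0477.
Q is then a monomial in w, q, z:
δQ/Q = √((δw/w)² + (2·δq/q)² + (3·δz/z)²) = √(0.00227 + 0.00251 + 0.0373) = 0.205
Q = 10700, so δQ = 0.205 × 10700 = 2200.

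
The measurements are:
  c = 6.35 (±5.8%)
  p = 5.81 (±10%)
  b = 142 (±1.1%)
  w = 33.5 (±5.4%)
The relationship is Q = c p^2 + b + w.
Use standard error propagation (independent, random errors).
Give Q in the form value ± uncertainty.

390 ± 44.7

Let h = c·p^2 = 214. δh/h = √((1·δc/c)² + (2·δp/p)²) = √(0.00336 + 0.0400) = 0.208, so δh = 44.6.
Q = h + b + w: δQ = √(δh² + δb² + δw²) = √(1990 + 2.44 + 3.27) = 44.7
Q = 390.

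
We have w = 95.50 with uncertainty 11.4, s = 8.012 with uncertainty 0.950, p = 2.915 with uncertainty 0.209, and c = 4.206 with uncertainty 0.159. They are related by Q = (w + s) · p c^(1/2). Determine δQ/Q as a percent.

Let u = w + s = 103.5. δu = √(δw² + δs²) = √(130 + 0.902) = 11.4, so δu/u = 0.111.
Q is then a monomial in u, p, c:
δQ/Q = √((δu/u)² + (1·δp/p)² + (½·δc/c)²) = √(0.0122 + 0.00514 + 0.000357) = 0.133

13.3%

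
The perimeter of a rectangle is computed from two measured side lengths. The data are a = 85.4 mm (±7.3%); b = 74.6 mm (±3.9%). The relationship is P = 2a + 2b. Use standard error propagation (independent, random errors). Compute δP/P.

0.0430

P is a linear combination, so absolute uncertainties add in quadrature:
  (2·δa)² = 155;  (2·δb)² = 33.9
δP = √(189) = 13.8 mm
P = 320 mm, so δP/P = 13.8/320 = 0.0430.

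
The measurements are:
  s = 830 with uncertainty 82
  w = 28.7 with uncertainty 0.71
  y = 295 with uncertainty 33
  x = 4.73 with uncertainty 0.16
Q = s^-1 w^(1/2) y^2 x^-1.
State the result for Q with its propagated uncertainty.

119 ± 29.4

Since Q is a product/quotient, work with relative uncertainties:
  (-1·δs/s)² = (-1×0.0988)² = 0.00976;  (½·δw/w)² = (0.5×0.0247)² = 0.000153;  (2·δy/y)² = (2×0.112)² = 0.0501;  (-1·δx/x)² = (-1×0.0338)² = 0.00114
δQ/Q = √(0.0611) = 0.247
Q = 119, so δQ = 0.247 × 119 = 29.4.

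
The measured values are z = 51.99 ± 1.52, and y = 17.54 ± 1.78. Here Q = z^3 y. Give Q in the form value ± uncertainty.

Relative error in a monomial: (δQ/Q)² = Σ (nᵢ · δxᵢ/xᵢ)².
  (3·δz/z)² = (3×0.0292)² = 0.00769;  (1·δy/y)² = (1×0.101)² = 0.0103
δQ/Q = √(0.0180) = 0.134
Q = 2.465e+06, so δQ = 0.134 × 2.465e+06 = 3.31e+05.

(2.465 ± 0.331) × 10^6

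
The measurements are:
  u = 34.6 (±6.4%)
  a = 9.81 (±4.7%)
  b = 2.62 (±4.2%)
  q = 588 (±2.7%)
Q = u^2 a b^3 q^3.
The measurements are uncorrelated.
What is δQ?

8.7e+12

Since Q is a product/quotient, work with relative uncertainties:
  (2·δu/u)² = (2×0.0640)² = 0.0164;  (1·δa/a)² = (1×0.0470)² = 0.00221;  (3·δb/b)² = (3×0.0420)² = 0.0159;  (3·δq/q)² = (3×0.0270)² = 0.00656
δQ/Q = √(0.0410) = 0.203
Q = 4.29e+13, so δQ = 0.203 × 4.29e+13 = 8.7e+12.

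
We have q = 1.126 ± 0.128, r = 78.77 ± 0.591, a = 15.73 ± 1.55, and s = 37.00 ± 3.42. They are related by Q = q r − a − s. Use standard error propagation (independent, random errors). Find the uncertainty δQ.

Let p = q·r = 88.70. δp/p = √((1·δq/q)² + (1·δr/r)²) = √(0.0129 + 5.63e-05) = 0.114, so δp = 10.1.
Q = p − a − s: δQ = √(δp² + δa² + δs²) = √(102 + 2.40 + 11.7) = 10.8

10.8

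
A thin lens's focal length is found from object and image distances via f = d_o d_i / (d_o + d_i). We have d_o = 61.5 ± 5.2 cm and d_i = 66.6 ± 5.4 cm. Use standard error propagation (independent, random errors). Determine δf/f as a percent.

5.87%

∂f/∂d_o = (d_i/(d_o+d_i))² = 0.270;  ∂f/∂d_i = (d_o/(d_o+d_i))² = 0.230
δf = √((∂f/∂d_o · δd_o)² + (∂f/∂d_i · δd_i)²) = √(1.98 + 1.55) = 1.88 cm
f = 32.0 cm, so δf/f = 1.88/32.0 = 0.0587.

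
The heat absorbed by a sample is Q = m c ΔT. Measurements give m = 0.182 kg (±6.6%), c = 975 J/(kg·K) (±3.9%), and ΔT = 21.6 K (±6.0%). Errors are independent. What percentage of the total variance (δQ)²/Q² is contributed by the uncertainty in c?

16.0%

(δQ/Q)² = (1·δm/m)² + (1·δc/c)² + (1·δΔT/ΔT)²
  m term: (1×0.0660)² = 0.00436
  c term: (1×0.0390)² = 0.00152
  ΔT term: (1×0.0600)² = 0.00360
Total = 0.00948. Share from c = 0.00152/0.00948 = 0.160.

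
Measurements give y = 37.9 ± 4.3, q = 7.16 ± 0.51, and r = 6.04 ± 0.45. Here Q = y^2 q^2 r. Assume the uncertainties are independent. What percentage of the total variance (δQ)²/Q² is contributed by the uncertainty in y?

66.6%

(δQ/Q)² = (2·δy/y)² + (2·δq/q)² + (1·δr/r)²
  y term: (2×0.113)² = 0.0515
  q term: (2×0.0712)² = 0.0203
  r term: (1×0.0745)² = 0.00555
Total = 0.0773. Share from y = 0.0515/0.0773 = 0.666.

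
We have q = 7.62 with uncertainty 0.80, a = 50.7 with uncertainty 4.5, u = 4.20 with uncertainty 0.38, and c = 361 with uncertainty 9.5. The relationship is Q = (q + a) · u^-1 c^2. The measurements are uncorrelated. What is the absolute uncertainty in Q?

Let w = q + a = 58.3. δw = √(δq² + δa²) = √(0.640 + 20.2) = 4.57, so δw/w = 0.0784.
Q is then a monomial in w, u, c:
δQ/Q = √((δw/w)² + (-1·δu/u)² + (2·δc/c)²) = √(0.00614 + 0.00819 + 0.00277) = 0.131
Q = 1.81e+06, so δQ = 0.131 × 1.81e+06 = 2.37e+05.

2.37e+05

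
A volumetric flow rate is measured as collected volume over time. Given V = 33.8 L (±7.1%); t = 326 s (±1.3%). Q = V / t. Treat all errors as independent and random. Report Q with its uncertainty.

Relative error in a monomial: (δQ/Q)² = Σ (nᵢ · δxᵢ/xᵢ)².
  (1·δV/V)² = (1×0.0710)² = 0.00504;  (-1·δt/t)² = (-1×0.0130)² = 0.000169
δQ/Q = √(0.00521) = 0.0722
Q = 0.104 L/s, so δQ = 0.0722 × 0.104 = 0.00748 L/s.

0.104 ± 0.00748 L/s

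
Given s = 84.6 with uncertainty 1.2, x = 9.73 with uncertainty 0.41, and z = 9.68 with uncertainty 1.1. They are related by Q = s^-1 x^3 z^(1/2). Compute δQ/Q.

0.139

For a monomial Q ∝ s^-1, x^3, z^(1/2), fractional errors add in quadrature:
  (-1·δs/s)² = (-1×0.0142)² = 0.000201;  (3·δx/x)² = (3×0.0421)² = 0.0160;  (½·δz/z)² = (0.5×0.114)² = 0.00323
δQ/Q = √(0.0194) = 0.139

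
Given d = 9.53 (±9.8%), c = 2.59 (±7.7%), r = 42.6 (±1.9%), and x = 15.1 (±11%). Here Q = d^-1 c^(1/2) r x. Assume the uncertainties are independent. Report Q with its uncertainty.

109 ± 16.7

Since Q is a product/quotient, work with relative uncertainties:
  (-1·δd/d)² = (-1×0.0980)² = 0.00960;  (½·δc/c)² = (0.5×0.0770)² = 0.00148;  (1·δr/r)² = (1×0.0190)² = 0.000361;  (1·δx/x)² = (1×0.110)² = 0.0121
δQ/Q = √(0.0235) = 0.153
Q = 109, so δQ = 0.153 × 109 = 16.7.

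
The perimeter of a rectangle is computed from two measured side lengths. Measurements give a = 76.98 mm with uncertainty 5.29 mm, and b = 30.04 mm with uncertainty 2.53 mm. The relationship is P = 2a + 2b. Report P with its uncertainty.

214.0 ± 11.7 mm

P is a linear combination, so absolute uncertainties add in quadrature:
  (2·δa)² = 112;  (2·δb)² = 25.6
δP = √(138) = 11.7 mm
P = 214.0 mm.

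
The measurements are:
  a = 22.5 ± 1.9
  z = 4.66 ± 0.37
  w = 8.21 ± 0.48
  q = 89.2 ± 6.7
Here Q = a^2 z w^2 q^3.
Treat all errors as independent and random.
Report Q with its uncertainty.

Relative error in a monomial: (δQ/Q)² = Σ (nᵢ · δxᵢ/xᵢ)².
  (2·δa/a)² = (2×0.0844)² = 0.0285;  (1·δz/z)² = (1×0.0794)² = 0.00630;  (2·δw/w)² = (2×0.0585)² = 0.0137;  (3·δq/q)² = (3×0.0751)² = 0.0508
δQ/Q = √(0.0993) = 0.315
Q = 1.13e+11, so δQ = 0.315 × 1.13e+11 = 3.56e+10.

(1.13 ± 0.356) × 10^11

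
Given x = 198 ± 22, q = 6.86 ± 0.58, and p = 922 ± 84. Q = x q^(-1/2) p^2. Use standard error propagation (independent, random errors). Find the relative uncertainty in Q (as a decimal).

0.218

Since Q is a product/quotient, work with relative uncertainties:
  (1·δx/x)² = (1×0.111)² = 0.0123;  (−½·δq/q)² = (-0.5×0.0845)² = 0.00179;  (2·δp/p)² = (2×0.0911)² = 0.0332
δQ/Q = √(0.0473) = 0.218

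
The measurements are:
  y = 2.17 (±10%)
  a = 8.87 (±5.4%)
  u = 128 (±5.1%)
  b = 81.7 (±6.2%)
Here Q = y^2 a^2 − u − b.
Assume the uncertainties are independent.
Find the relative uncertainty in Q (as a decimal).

Let p = y^2·a^2 = 370. δp/p = √((2·δy/y)² + (2·δa/a)²) = √(0.0400 + 0.0117) = 0.227, so δp = 84.2.
Q = p − u − b: δQ = √(δp² + δu² + δb²) = √(7090 + 42.6 + 25.7) = 84.6
Q = 161, so δQ/Q = 84.6/161 = 0.526.

0.526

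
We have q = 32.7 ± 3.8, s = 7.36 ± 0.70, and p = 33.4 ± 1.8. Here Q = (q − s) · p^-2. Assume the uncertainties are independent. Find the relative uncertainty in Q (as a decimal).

Let u = q − s = 25.3. δu = √(δq² + δs²) = √(14.4 + 0.490) = 3.86, so δu/u = 0.152.
Q is then a monomial in u, p:
δQ/Q = √((δu/u)² + (-2·δp/p)²) = √(0.0233 + 0.0116) = 0.187

0.187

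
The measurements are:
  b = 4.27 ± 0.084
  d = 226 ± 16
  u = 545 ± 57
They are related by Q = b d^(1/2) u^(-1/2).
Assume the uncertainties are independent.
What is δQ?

Products/powers → add relative errors in quadrature, weighted by exponent:
  (1·δb/b)² = (1×0.0197)² = 0.000387;  (½·δd/d)² = (0.5×0.0708)² = 0.00125;  (−½·δu/u)² = (-0.5×0.105)² = 0.00273
δQ/Q = √(0.00437) = 0.0661
Q = 2.75, so δQ = 0.0661 × 2.75 = 0.182.

0.182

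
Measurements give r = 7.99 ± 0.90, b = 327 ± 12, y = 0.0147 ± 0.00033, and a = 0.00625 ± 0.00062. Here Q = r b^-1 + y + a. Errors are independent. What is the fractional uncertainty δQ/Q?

0.0656

Let p = r·b^-1 = 0.0244. δp/p = √((1·δr/r)² + (-1·δb/b)²) = √(0.0127 + 0.00135) = 0.118, so δp = 0.00289.
Q = p + y + a: δQ = √(δp² + δy² + δa²) = √(8.38e-06 + 1.09e-07 + 3.84e-07) = 0.00298
Q = 0.0454, so δQ/Q = 0.00298/0.0454 = 0.0656.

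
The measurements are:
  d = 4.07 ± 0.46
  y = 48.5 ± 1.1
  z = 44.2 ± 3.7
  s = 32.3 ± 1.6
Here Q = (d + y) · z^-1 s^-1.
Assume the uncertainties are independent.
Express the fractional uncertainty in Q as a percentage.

9.99%

Let u = d + y = 52.6. δu = √(δd² + δy²) = √(0.212 + 1.21) = 1.19, so δu/u = 0.0227.
Q is then a monomial in u, z, s:
δQ/Q = √((δu/u)² + (-1·δz/z)² + (-1·δs/s)²) = √(0.000514 + 0.00701 + 0.00245) = 0.0999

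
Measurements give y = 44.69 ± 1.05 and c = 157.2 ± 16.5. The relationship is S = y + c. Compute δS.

16.5

For a sum/difference, combine absolute errors in quadrature:
  (δy)² = 1.10;  (δc)² = 272
δS = √(273) = 16.5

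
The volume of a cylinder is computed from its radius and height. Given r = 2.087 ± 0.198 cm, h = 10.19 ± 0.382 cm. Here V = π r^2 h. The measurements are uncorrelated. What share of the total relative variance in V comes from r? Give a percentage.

96.2%

(δV/V)² = (2·δr/r)² + (1·δh/h)²
  r term: (2×0.0949)² = 0.0360
  h term: (1×0.0375)² = 0.00141
Total = 0.0374. Share from r = 0.0360/0.0374 = 0.962.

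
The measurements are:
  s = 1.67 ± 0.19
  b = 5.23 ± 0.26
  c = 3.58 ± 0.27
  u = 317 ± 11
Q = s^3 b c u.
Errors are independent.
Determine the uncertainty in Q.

Q is a product of powers, so relative uncertainties combine in quadrature:
  (3·δs/s)² = (3×0.114)² = 0.116;  (1·δb/b)² = (1×0.0497)² = 0.00247;  (1·δc/c)² = (1×0.0754)² = 0.00569;  (1·δu/u)² = (1×0.0347)² = 0.00120
δQ/Q = √(0.126) = 0.355
Q = 27600, so δQ = 0.355 × 27600 = 9810.

9810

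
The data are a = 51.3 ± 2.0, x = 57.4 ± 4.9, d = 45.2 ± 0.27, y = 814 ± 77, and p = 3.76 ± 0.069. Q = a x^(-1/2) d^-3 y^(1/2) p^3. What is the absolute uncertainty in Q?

0.0105

Products/powers → add relative errors in quadrature, weighted by exponent:
  (1·δa/a)² = (1×0.0390)² = 0.00152;  (−½·δx/x)² = (-0.5×0.0854)² = 0.00182;  (-3·δd/d)² = (-3×0.00597)² = 0.000321;  (½·δy/y)² = (0.5×0.0946)² = 0.00224;  (3·δp/p)² = (3×0.0184)² = 0.00303
δQ/Q = √(0.00893) = 0.0945
Q = 0.111, so δQ = 0.0945 × 0.111 = 0.0105.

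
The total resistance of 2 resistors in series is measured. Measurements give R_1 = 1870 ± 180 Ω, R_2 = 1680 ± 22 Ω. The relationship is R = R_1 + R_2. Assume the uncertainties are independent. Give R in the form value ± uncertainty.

3550 ± 181 Ω

For a sum/difference, combine absolute errors in quadrature:
  (δR_1)² = 32400;  (δR_2)² = 484
δR = √(32900) = 181 Ω
R = 3550 Ω.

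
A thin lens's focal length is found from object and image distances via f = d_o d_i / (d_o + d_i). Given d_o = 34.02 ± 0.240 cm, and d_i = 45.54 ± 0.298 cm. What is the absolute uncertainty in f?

∂f/∂d_o = (d_i/(d_o+d_i))² = 0.328;  ∂f/∂d_i = (d_o/(d_o+d_i))² = 0.183
δf = √((∂f/∂d_o · δd_o)² + (∂f/∂d_i · δd_i)²) = √(0.00618 + 0.00297) = 0.0957 cm

0.0957 cm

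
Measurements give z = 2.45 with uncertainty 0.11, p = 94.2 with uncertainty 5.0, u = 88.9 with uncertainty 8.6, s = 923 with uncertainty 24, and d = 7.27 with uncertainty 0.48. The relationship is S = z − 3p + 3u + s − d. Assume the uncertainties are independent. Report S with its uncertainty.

For a sum/difference, combine absolute errors in quadrature:
  (δz)² = 0.0121;  (3·δp)² = 225;  (3·δu)² = 666;  (δs)² = 576;  (δd)² = 0.230
δS = √(1470) = 38.3
S = 902.

902 ± 38.3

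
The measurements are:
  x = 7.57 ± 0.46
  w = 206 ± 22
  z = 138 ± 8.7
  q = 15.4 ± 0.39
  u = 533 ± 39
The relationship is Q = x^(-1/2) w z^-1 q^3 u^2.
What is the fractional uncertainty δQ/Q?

0.209

For a monomial Q ∝ x^(-1/2), w, z^-1, q^3, u^2, fractional errors add in quadrature:
  (−½·δx/x)² = (-0.5×0.0608)² = 0.000923;  (1·δw/w)² = (1×0.107)² = 0.0114;  (-1·δz/z)² = (-1×0.0630)² = 0.00397;  (3·δq/q)² = (3×0.0253)² = 0.00577;  (2·δu/u)² = (2×0.0732)² = 0.0214
δQ/Q = √(0.0435) = 0.209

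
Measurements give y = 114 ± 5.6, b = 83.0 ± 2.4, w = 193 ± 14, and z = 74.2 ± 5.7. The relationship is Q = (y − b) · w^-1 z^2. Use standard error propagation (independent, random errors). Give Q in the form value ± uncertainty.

Let u = y − b = 31.0. δu = √(δy² + δb²) = √(31.4 + 5.76) = 6.09, so δu/u = 0.197.
Q is then a monomial in u, w, z:
δQ/Q = √((δu/u)² + (-1·δw/w)² + (2·δz/z)²) = √(0.0386 + 0.00526 + 0.0236) = 0.260
Q = 884, so δQ = 0.260 × 884 = 230.

884 ± 230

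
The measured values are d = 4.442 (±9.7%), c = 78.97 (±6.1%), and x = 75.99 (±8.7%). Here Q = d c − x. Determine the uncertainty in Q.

40.7

Let p = d·c = 350.8. δp/p = √((1·δd/d)² + (1·δc/c)²) = √(0.00941 + 0.00372) = 0.115, so δp = 40.2.
Q = p − x: δQ = √(δp² + δx²) = √(1620 + 43.7) = 40.7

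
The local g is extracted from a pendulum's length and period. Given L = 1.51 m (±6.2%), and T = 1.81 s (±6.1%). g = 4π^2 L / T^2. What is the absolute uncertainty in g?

Relative error in a monomial: (δg/g)² = Σ (nᵢ · δxᵢ/xᵢ)².
  (1·δL/L)² = (1×0.0620)² = 0.00384;  (-2·δT/T)² = (-2×0.0610)² = 0.0149
δg/g = √(0.0187) = 0.137
g = 18.2 m/s^2, so δg = 0.137 × 18.2 = 2.49 m/s^2.

2.49 m/s^2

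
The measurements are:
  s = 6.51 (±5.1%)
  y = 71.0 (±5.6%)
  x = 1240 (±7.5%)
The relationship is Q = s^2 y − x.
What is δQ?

Let p = s^2·y = 3010. δp/p = √((2·δs/s)² + (1·δy/y)²) = √(0.0104 + 0.00314) = 0.116, so δp = 350.
Q = p − x: δQ = √(δp² + δx²) = √(1.23e+05 + 8650) = 362

362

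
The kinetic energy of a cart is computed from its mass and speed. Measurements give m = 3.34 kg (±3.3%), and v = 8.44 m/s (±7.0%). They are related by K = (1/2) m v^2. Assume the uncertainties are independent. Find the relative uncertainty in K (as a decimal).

0.144

Relative error in a monomial: (δK/K)² = Σ (nᵢ · δxᵢ/xᵢ)².
  (1·δm/m)² = (1×0.0330)² = 0.00109;  (2·δv/v)² = (2×0.0700)² = 0.0196
δK/K = √(0.0207) = 0.144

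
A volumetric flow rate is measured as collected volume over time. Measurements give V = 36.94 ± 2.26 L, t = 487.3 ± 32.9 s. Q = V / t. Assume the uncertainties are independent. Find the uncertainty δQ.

Products/powers → add relative errors in quadrature, weighted by exponent:
  (1·δV/V)² = (1×0.0612)² = 0.00374;  (-1·δt/t)² = (-1×0.0675)² = 0.00456
δQ/Q = √(0.00830) = 0.0911
Q = 0.07581 L/s, so δQ = 0.0911 × 0.07581 = 0.00691 L/s.

0.00691 L/s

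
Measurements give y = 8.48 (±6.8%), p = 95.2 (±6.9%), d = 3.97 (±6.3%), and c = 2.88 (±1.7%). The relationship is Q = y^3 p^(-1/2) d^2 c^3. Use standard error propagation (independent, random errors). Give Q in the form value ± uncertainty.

Since Q is a product/quotient, work with relative uncertainties:
  (3·δy/y)² = (3×0.0680)² = 0.0416;  (−½·δp/p)² = (-0.5×0.0690)² = 0.00119;  (2·δd/d)² = (2×0.0630)² = 0.0159;  (3·δc/c)² = (3×0.0170)² = 0.00260
δQ/Q = √(0.0613) = 0.248
Q = 23500, so δQ = 0.248 × 23500 = 5830.

23500 ± 5830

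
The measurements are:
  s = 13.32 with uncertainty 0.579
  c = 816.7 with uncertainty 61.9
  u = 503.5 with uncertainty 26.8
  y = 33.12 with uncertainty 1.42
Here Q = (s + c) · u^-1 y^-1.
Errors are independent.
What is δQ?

0.00504

Let w = s + c = 830.0. δw = √(δs² + δc²) = √(0.335 + 3830) = 61.9, so δw/w = 0.0746.
Q is then a monomial in w, u, y:
δQ/Q = √((δw/w)² + (-1·δu/u)² + (-1·δy/y)²) = √(0.00556 + 0.00283 + 0.00184) = 0.101
Q = 0.04977, so δQ = 0.101 × 0.04977 = 0.00504.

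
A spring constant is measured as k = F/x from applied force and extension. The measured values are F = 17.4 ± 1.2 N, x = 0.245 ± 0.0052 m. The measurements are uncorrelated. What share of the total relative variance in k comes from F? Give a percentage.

(δk/k)² = (1·δF/F)² + (-1·δx/x)²
  F term: (1×0.0690)² = 0.00476
  x term: (-1×0.0212)² = 0.000450
Total = 0.00521. Share from F = 0.00476/0.00521 = 0.913.

91.3%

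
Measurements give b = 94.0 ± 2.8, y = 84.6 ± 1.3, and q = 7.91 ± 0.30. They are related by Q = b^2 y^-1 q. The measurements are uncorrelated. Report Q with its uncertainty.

826 ± 59.7

Since Q is a product/quotient, work with relative uncertainties:
  (2·δb/b)² = (2×0.0298)² = 0.00355;  (-1·δy/y)² = (-1×0.0154)² = 0.000236;  (1·δq/q)² = (1×0.0379)² = 0.00144
δQ/Q = √(0.00522) = 0.0723
Q = 826, so δQ = 0.0723 × 826 = 59.7.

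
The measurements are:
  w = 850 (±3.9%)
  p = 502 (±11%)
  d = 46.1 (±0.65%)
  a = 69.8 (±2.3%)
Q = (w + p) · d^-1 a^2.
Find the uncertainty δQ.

Let u = w + p = 1350. δu = √(δw² + δp²) = √(1100 + 3050) = 64.4, so δu/u = 0.0476.
Q is then a monomial in u, d, a:
δQ/Q = √((δu/u)² + (-1·δd/d)² + (2·δa/a)²) = √(0.00227 + 4.23e-05 + 0.00212) = 0.0665
Q = 1.43e+05, so δQ = 0.0665 × 1.43e+05 = 9510.

9510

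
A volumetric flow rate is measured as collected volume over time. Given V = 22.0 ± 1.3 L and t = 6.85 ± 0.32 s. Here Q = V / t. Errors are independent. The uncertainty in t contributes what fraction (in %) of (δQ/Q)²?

(δQ/Q)² = (1·δV/V)² + (-1·δt/t)²
  V term: (1×0.0591)² = 0.00349
  t term: (-1×0.0467)² = 0.00218
Total = 0.00567. Share from t = 0.00218/0.00567 = 0.385.

38.5%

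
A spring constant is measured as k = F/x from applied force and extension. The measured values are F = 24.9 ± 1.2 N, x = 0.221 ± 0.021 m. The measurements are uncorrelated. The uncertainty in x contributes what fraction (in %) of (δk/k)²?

(δk/k)² = (1·δF/F)² + (-1·δx/x)²
  F term: (1×0.0482)² = 0.00232
  x term: (-1×0.0950)² = 0.00903
Total = 0.0114. Share from x = 0.00903/0.0114 = 0.795.

79.5%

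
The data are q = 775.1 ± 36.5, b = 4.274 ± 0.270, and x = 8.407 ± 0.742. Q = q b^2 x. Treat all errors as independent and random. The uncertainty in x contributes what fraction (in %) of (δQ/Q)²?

(δQ/Q)² = (1·δq/q)² + (2·δb/b)² + (1·δx/x)²
  q term: (1×0.0471)² = 0.00222
  b term: (2×0.0632)² = 0.0160
  x term: (1×0.0883)² = 0.00779
Total = 0.0260. Share from x = 0.00779/0.0260 = 0.300.

30.0%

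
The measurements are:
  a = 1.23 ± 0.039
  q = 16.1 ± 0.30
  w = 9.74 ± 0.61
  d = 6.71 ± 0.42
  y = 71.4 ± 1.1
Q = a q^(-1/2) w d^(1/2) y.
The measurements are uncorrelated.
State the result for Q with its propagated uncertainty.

552 ± 43.6

Each factor contributes (exponent × relative error)² to (δQ/Q)²:
  (1·δa/a)² = (1×0.0317)² = 0.00101;  (−½·δq/q)² = (-0.5×0.0186)² = 8.68e-05;  (1·δw/w)² = (1×0.0626)² = 0.00392;  (½·δd/d)² = (0.5×0.0626)² = 0.000979;  (1·δy/y)² = (1×0.0154)² = 0.000237
δQ/Q = √(0.00623) = 0.0789
Q = 552, so δQ = 0.0789 × 552 = 43.6.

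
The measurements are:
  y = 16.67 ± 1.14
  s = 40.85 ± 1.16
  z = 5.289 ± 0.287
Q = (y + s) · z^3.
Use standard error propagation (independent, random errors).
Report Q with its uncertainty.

Let u = y + s = 57.52. δu = √(δy² + δs²) = √(1.30 + 1.35) = 1.63, so δu/u = 0.0283.
Q is then a monomial in u, z:
δQ/Q = √((δu/u)² + (3·δz/z)²) = √(0.000800 + 0.0265) = 0.165
Q = 8510, so δQ = 0.165 × 8510 = 1410.

8510 ± 1410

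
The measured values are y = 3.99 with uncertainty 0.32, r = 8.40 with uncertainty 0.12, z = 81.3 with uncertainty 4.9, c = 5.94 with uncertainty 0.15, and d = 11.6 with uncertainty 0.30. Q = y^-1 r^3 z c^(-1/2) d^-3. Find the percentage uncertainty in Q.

Since Q is a product/quotient, work with relative uncertainties:
  (-1·δy/y)² = (-1×0.0802)² = 0.00643;  (3·δr/r)² = (3×0.0143)² = 0.00184;  (1·δz/z)² = (1×0.0603)² = 0.00363;  (−½·δc/c)² = (-0.5×0.0253)² = 0.000159;  (-3·δd/d)² = (-3×0.0259)² = 0.00602
δQ/Q = √(0.0181) = 0.134

13.4%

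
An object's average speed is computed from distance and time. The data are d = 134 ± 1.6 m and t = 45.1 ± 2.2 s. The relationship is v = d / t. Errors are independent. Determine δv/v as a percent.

Products/powers → add relative errors in quadrature, weighted by exponent:
  (1·δd/d)² = (1×0.0119)² = 0.000143;  (-1·δt/t)² = (-1×0.0488)² = 0.00238
δv/v = √(0.00252) = 0.0502

5.02%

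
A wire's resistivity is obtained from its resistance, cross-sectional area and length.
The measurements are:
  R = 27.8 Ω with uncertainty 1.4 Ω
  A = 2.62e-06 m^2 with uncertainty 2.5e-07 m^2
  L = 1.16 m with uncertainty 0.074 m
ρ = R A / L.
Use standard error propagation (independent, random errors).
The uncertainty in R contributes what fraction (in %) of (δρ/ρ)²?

16.1%

(δρ/ρ)² = (1·δR/R)² + (1·δA/A)² + (-1·δL/L)²
  R term: (1×0.0504)² = 0.00254
  A term: (1×0.0954)² = 0.00910
  L term: (-1×0.0638)² = 0.00407
Total = 0.0157. Share from R = 0.00254/0.0157 = 0.161.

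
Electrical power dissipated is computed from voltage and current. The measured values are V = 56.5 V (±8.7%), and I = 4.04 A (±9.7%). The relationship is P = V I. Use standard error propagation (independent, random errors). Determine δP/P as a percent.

Since P is a product/quotient, work with relative uncertainties:
  (1·δV/V)² = (1×0.0870)² = 0.00757;  (1·δI/I)² = (1×0.0970)² = 0.00941
δP/P = √(0.0170) = 0.130

13.0%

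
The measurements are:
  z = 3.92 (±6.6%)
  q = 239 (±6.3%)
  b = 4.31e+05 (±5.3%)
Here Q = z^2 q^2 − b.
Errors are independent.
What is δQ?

1.62e+05

Let p = z^2·q^2 = 8.78e+05. δp/p = √((2·δz/z)² + (2·δq/q)²) = √(0.0174 + 0.0159) = 0.182, so δp = 1.6e+05.
Q = p − b: δQ = √(δp² + δb²) = √(2.57e+10 + 5.22e+08) = 1.62e+05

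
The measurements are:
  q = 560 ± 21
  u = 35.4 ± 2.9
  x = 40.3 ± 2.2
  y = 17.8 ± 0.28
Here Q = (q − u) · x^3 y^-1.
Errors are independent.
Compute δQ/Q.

0.169

Let w = q − u = 525. δw = √(δq² + δu²) = √(441 + 8.41) = 21.2, so δw/w = 0.0404.
Q is then a monomial in w, x, y:
δQ/Q = √((δw/w)² + (3·δx/x)² + (-1·δy/y)²) = √(0.00163 + 0.0268 + 0.000247) = 0.169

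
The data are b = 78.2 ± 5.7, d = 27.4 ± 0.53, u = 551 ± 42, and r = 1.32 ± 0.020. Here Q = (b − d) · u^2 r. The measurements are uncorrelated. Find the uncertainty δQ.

3.87e+06

Let w = b − d = 50.8. δw = √(δb² + δd²) = √(32.5 + 0.281) = 5.72, so δw/w = 0.113.
Q is then a monomial in w, u, r:
δQ/Q = √((δw/w)² + (2·δu/u)² + (1·δr/r)²) = √(0.0127 + 0.0232 + 0.000230) = 0.190
Q = 2.04e+07, so δQ = 0.190 × 2.04e+07 = 3.87e+06.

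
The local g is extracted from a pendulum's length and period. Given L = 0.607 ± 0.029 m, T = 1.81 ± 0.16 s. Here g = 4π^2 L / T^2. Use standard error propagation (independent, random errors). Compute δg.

Each factor contributes (exponent × relative error)² to (δg/g)²:
  (1·δL/L)² = (1×0.0478)² = 0.00228;  (-2·δT/T)² = (-2×0.0884)² = 0.0313
δg/g = √(0.0335) = 0.183
g = 7.31 m/s^2, so δg = 0.183 × 7.31 = 1.34 m/s^2.

1.34 m/s^2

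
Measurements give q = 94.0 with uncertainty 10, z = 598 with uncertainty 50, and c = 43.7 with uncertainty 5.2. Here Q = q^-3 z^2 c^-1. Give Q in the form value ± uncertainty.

Each factor contributes (exponent × relative error)² to (δQ/Q)²:
  (-3·δq/q)² = (-3×0.106)² = 0.102;  (2·δz/z)² = (2×0.0836)² = 0.0280;  (-1·δc/c)² = (-1×0.119)² = 0.0142
δQ/Q = √(0.144) = 0.379
Q = 0.00985, so δQ = 0.379 × 0.00985 = 0.00374.

0.00985 ± 0.00374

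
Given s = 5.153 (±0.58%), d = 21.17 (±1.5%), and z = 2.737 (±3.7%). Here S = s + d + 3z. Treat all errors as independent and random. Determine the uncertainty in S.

0.440

Each term contributes (cᵢ δxᵢ)² to (δS)²:
  (δs)² = 0.000893;  (δd)² = 0.101;  (3·δz)² = 0.0923
δS = √(0.194) = 0.440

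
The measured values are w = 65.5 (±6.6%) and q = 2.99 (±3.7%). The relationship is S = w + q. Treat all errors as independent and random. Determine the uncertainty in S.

S is a linear combination, so absolute uncertainties add in quadrature:
  (δw)² = 18.7;  (δq)² = 0.0122
δS = √(18.7) = 4.32

4.32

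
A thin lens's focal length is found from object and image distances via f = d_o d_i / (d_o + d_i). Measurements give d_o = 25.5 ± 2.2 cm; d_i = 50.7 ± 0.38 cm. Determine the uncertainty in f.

∂f/∂d_o = (d_i/(d_o+d_i))² = 0.443;  ∂f/∂d_i = (d_o/(d_o+d_i))² = 0.112
δf = √((∂f/∂d_o · δd_o)² + (∂f/∂d_i · δd_i)²) = √(0.949 + 0.00181) = 0.975 cm

0.975 cm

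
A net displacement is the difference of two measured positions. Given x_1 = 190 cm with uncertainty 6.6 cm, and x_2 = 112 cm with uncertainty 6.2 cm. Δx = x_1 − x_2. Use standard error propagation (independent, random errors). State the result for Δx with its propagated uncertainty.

78.0 ± 9.06 cm

Absolute uncertainties add in quadrature for a linear combination:
  (δx_1)² = 43.6;  (δx_2)² = 38.4
δΔx = √(82.0) = 9.06 cm
Δx = 78.0 cm.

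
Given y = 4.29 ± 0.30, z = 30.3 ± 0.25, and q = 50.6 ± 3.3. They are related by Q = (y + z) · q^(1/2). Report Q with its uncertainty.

246 ± 8.49

Let u = y + z = 34.6. δu = √(δy² + δz²) = √(0.0900 + 0.0625) = 0.391, so δu/u = 0.0113.
Q is then a monomial in u, q:
δQ/Q = √((δu/u)² + (½·δq/q)²) = √(0.000127 + 0.00106) = 0.0345
Q = 246, so δQ = 0.0345 × 246 = 8.49.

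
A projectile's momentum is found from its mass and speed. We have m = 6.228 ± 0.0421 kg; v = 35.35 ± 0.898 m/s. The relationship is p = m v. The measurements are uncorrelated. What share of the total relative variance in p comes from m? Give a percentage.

6.61%

(δp/p)² = (1·δm/m)² + (1·δv/v)²
  m term: (1×0.00676)² = 4.57e-05
  v term: (1×0.0254)² = 0.000645
Total = 0.000691. Share from m = 4.57e-05/0.000691 = 0.0661.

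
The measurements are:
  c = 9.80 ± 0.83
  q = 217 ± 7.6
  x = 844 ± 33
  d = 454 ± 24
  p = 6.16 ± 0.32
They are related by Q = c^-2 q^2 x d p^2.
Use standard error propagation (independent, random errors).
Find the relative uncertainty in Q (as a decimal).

Each factor contributes (exponent × relative error)² to (δQ/Q)²:
  (-2·δc/c)² = (-2×0.0847)² = 0.0287;  (2·δq/q)² = (2×0.0350)² = 0.00491;  (1·δx/x)² = (1×0.0391)² = 0.00153;  (1·δd/d)² = (1×0.0529)² = 0.00279;  (2·δp/p)² = (2×0.0519)² = 0.0108
δQ/Q = √(0.0487) = 0.221

0.221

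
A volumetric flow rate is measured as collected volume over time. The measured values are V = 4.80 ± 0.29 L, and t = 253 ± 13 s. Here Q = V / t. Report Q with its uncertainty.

Each factor contributes (exponent × relative error)² to (δQ/Q)²:
  (1·δV/V)² = (1×0.0604)² = 0.00365;  (-1·δt/t)² = (-1×0.0514)² = 0.00264
δQ/Q = √(0.00629) = 0.0793
Q = 0.0190 L/s, so δQ = 0.0793 × 0.0190 = 0.00150 L/s.

0.0190 ± 0.00150 L/s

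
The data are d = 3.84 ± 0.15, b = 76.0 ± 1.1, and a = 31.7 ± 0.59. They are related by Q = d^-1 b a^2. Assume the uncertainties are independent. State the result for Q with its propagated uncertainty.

Since Q is a product/quotient, work with relative uncertainties:
  (-1·δd/d)² = (-1×0.0391)² = 0.00153;  (1·δb/b)² = (1×0.0145)² = 0.000209;  (2·δa/a)² = (2×0.0186)² = 0.00139
δQ/Q = √(0.00312) = 0.0559
Q = 19900, so δQ = 0.0559 × 19900 = 1110.

19900 ± 1110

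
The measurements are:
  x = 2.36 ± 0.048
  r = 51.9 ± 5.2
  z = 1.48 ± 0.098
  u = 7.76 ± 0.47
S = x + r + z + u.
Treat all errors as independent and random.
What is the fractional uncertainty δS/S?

Absolute uncertainties add in quadrature for a linear combination:
  (δx)² = 0.00230;  (δr)² = 27.0;  (δz)² = 0.00960;  (δu)² = 0.221
δS = √(27.3) = 5.22
S = 63.5, so δS/S = 5.22/63.5 = 0.0822.

0.0822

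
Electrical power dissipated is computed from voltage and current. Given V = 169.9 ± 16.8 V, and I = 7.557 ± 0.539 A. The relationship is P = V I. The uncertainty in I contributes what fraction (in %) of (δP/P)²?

(δP/P)² = (1·δV/V)² + (1·δI/I)²
  V term: (1×0.0989)² = 0.00978
  I term: (1×0.0713)² = 0.00509
Total = 0.0149. Share from I = 0.00509/0.0149 = 0.342.

34.2%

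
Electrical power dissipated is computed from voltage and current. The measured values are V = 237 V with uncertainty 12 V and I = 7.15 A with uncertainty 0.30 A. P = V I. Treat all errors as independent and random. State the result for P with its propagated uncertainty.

1690 ± 111 W

Since P is a product/quotient, work with relative uncertainties:
  (1·δV/V)² = (1×0.0506)² = 0.00256;  (1·δI/I)² = (1×0.0420)² = 0.00176
δP/P = √(0.00432) = 0.0658
P = 1690 W, so δP = 0.0658 × 1690 = 111 W.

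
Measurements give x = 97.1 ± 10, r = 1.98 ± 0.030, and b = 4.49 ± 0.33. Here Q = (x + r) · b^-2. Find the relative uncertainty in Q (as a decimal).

Let u = x + r = 99.1. δu = √(δx² + δr²) = √(100 + 0.000900) = 10.0, so δu/u = 0.101.
Q is then a monomial in u, b:
δQ/Q = √((δu/u)² + (-2·δb/b)²) = √(0.0102 + 0.0216) = 0.178

0.178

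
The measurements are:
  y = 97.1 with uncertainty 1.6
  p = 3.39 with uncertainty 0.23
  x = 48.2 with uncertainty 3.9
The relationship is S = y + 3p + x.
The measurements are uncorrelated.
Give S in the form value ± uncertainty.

Each term contributes (cᵢ δxᵢ)² to (δS)²:
  (δy)² = 2.56;  (3·δp)² = 0.476;  (δx)² = 15.2
δS = √(18.2) = 4.27
S = 155.

155 ± 4.27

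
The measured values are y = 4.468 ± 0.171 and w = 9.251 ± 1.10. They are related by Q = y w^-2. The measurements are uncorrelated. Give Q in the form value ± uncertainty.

Relative error in a monomial: (δQ/Q)² = Σ (nᵢ · δxᵢ/xᵢ)².
  (1·δy/y)² = (1×0.0383)² = 0.00146;  (-2·δw/w)² = (-2×0.119)² = 0.0566
δQ/Q = √(0.0580) = 0.241
Q = 0.05221, so δQ = 0.241 × 0.05221 = 0.0126.

0.05221 ± 0.0126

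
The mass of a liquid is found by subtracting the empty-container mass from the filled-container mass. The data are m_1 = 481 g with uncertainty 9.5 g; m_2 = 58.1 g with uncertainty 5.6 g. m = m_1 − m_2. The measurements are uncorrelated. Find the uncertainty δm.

11.0 g

Absolute uncertainties add in quadrature for a linear combination:
  (δm_1)² = 90.2;  (δm_2)² = 31.4
δm = √(122) = 11.0 g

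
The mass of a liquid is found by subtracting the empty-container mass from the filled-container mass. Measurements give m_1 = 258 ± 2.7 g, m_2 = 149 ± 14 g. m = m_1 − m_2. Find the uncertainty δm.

Each term contributes (cᵢ δxᵢ)² to (δm)²:
  (δm_1)² = 7.29;  (δm_2)² = 196
δm = √(203) = 14.3 g

14.3 g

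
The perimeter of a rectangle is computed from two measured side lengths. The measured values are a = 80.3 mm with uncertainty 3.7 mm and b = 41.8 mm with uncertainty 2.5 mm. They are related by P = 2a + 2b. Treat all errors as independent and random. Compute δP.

8.93 mm

Absolute uncertainties add in quadrature for a linear combination:
  (2·δa)² = 54.8;  (2·δb)² = 25.0
δP = √(79.8) = 8.93 mm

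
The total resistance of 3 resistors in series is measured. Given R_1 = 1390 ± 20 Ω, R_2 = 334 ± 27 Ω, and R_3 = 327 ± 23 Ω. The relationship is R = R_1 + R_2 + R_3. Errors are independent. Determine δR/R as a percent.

R is a linear combination, so absolute uncertainties add in quadrature:
  (δR_1)² = 400;  (δR_2)² = 729;  (δR_3)² = 529
δR = √(1660) = 40.7 Ω
R = 2050 Ω, so δR/R = 40.7/2050 = 0.0199.

1.99%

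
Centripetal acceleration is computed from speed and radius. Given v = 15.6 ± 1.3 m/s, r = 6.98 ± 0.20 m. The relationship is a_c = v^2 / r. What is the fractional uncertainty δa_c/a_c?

a_c is a product of powers, so relative uncertainties combine in quadrature:
  (2·δv/v)² = (2×0.0833)² = 0.0278;  (-1·δr/r)² = (-1×0.0287)² = 0.000821
δa_c/a_c = √(0.0286) = 0.169

0.169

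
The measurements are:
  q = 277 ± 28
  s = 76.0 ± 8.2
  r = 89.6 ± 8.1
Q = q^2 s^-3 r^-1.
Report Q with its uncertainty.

Each factor contributes (exponent × relative error)² to (δQ/Q)²:
  (2·δq/q)² = (2×0.101)² = 0.0409;  (-3·δs/s)² = (-3×0.108)² = 0.105;  (-1·δr/r)² = (-1×0.0904)² = 0.00817
δQ/Q = √(0.154) = 0.392
Q = 0.00195, so δQ = 0.392 × 0.00195 = 0.000765.

0.00195 ± 0.000765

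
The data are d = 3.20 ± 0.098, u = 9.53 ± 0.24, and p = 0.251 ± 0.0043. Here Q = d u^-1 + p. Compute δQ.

Let w = d·u^-1 = 0.336. δw/w = √((1·δd/d)² + (-1·δu/u)²) = √(0.000938 + 0.000634) = 0.0396, so δw = 0.0133.
Q = w + p: δQ = √(δw² + δp²) = √(0.000177 + 1.85e-05) = 0.0140

0.0140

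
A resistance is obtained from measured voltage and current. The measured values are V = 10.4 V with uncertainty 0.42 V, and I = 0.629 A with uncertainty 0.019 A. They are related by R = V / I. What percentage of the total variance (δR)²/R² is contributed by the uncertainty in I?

(δR/R)² = (1·δV/V)² + (-1·δI/I)²
  V term: (1×0.0404)² = 0.00163
  I term: (-1×0.0302)² = 0.000912
Total = 0.00254. Share from I = 0.000912/0.00254 = 0.359.

35.9%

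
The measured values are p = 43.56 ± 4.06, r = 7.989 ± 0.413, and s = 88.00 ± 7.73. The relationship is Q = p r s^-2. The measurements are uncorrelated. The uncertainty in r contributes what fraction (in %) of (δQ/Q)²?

6.33%

(δQ/Q)² = (1·δp/p)² + (1·δr/r)² + (-2·δs/s)²
  p term: (1×0.0932)² = 0.00869
  r term: (1×0.0517)² = 0.00267
  s term: (-2×0.0878)² = 0.0309
Total = 0.0422. Share from r = 0.00267/0.0422 = 0.0633.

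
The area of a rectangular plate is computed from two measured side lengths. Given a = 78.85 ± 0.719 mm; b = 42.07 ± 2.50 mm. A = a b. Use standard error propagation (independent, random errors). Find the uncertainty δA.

Relative error in a monomial: (δA/A)² = Σ (nᵢ · δxᵢ/xᵢ)².
  (1·δa/a)² = (1×0.00912)² = 8.31e-05;  (1·δb/b)² = (1×0.0594)² = 0.00353
δA/A = √(0.00361) = 0.0601
A = 3317 mm^2, so δA = 0.0601 × 3317 = 199 mm^2.

199 mm^2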